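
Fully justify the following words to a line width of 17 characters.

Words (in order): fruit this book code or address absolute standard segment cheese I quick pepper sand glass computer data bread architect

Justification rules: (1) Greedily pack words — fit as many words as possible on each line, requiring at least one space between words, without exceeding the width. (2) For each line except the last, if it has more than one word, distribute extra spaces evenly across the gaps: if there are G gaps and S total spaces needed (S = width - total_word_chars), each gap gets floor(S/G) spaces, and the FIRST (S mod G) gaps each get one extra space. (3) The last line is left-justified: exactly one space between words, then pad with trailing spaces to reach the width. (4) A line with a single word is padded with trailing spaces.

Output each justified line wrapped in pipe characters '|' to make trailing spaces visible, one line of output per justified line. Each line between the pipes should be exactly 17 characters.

Line 1: ['fruit', 'this', 'book'] (min_width=15, slack=2)
Line 2: ['code', 'or', 'address'] (min_width=15, slack=2)
Line 3: ['absolute', 'standard'] (min_width=17, slack=0)
Line 4: ['segment', 'cheese', 'I'] (min_width=16, slack=1)
Line 5: ['quick', 'pepper', 'sand'] (min_width=17, slack=0)
Line 6: ['glass', 'computer'] (min_width=14, slack=3)
Line 7: ['data', 'bread'] (min_width=10, slack=7)
Line 8: ['architect'] (min_width=9, slack=8)

Answer: |fruit  this  book|
|code  or  address|
|absolute standard|
|segment  cheese I|
|quick pepper sand|
|glass    computer|
|data        bread|
|architect        |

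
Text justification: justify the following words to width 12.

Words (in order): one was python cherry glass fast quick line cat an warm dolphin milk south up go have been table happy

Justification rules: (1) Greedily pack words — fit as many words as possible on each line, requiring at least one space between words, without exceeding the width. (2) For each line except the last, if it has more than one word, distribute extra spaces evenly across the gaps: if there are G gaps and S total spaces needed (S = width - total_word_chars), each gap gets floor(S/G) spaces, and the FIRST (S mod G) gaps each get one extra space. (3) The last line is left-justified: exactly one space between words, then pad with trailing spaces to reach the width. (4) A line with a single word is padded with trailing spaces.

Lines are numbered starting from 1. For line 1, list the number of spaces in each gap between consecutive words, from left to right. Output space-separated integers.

Answer: 6

Derivation:
Line 1: ['one', 'was'] (min_width=7, slack=5)
Line 2: ['python'] (min_width=6, slack=6)
Line 3: ['cherry', 'glass'] (min_width=12, slack=0)
Line 4: ['fast', 'quick'] (min_width=10, slack=2)
Line 5: ['line', 'cat', 'an'] (min_width=11, slack=1)
Line 6: ['warm', 'dolphin'] (min_width=12, slack=0)
Line 7: ['milk', 'south'] (min_width=10, slack=2)
Line 8: ['up', 'go', 'have'] (min_width=10, slack=2)
Line 9: ['been', 'table'] (min_width=10, slack=2)
Line 10: ['happy'] (min_width=5, slack=7)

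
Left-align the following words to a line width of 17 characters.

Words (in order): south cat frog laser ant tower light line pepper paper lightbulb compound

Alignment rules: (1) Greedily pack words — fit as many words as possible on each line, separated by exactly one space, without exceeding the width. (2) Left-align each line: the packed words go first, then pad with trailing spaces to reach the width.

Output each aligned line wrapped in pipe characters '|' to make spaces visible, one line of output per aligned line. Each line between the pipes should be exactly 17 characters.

Answer: |south cat frog   |
|laser ant tower  |
|light line pepper|
|paper lightbulb  |
|compound         |

Derivation:
Line 1: ['south', 'cat', 'frog'] (min_width=14, slack=3)
Line 2: ['laser', 'ant', 'tower'] (min_width=15, slack=2)
Line 3: ['light', 'line', 'pepper'] (min_width=17, slack=0)
Line 4: ['paper', 'lightbulb'] (min_width=15, slack=2)
Line 5: ['compound'] (min_width=8, slack=9)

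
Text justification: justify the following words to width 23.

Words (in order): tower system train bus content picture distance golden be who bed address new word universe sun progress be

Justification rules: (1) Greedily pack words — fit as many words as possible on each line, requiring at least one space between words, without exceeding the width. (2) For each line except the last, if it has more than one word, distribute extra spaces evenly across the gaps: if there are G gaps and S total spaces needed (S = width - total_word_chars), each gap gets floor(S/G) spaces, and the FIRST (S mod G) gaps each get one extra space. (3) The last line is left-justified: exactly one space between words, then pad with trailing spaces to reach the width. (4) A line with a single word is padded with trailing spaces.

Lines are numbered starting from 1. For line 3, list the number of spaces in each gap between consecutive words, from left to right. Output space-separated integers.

Answer: 2 1 1

Derivation:
Line 1: ['tower', 'system', 'train', 'bus'] (min_width=22, slack=1)
Line 2: ['content', 'picture'] (min_width=15, slack=8)
Line 3: ['distance', 'golden', 'be', 'who'] (min_width=22, slack=1)
Line 4: ['bed', 'address', 'new', 'word'] (min_width=20, slack=3)
Line 5: ['universe', 'sun', 'progress'] (min_width=21, slack=2)
Line 6: ['be'] (min_width=2, slack=21)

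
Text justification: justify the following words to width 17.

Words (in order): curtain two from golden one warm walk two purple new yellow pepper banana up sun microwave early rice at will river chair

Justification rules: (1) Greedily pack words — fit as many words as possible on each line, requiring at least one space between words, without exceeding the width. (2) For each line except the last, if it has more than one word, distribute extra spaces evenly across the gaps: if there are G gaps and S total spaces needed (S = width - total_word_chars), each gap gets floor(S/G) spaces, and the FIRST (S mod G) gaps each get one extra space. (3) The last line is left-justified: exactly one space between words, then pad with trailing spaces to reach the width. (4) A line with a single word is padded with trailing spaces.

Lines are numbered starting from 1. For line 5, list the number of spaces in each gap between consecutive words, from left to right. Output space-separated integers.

Line 1: ['curtain', 'two', 'from'] (min_width=16, slack=1)
Line 2: ['golden', 'one', 'warm'] (min_width=15, slack=2)
Line 3: ['walk', 'two', 'purple'] (min_width=15, slack=2)
Line 4: ['new', 'yellow', 'pepper'] (min_width=17, slack=0)
Line 5: ['banana', 'up', 'sun'] (min_width=13, slack=4)
Line 6: ['microwave', 'early'] (min_width=15, slack=2)
Line 7: ['rice', 'at', 'will'] (min_width=12, slack=5)
Line 8: ['river', 'chair'] (min_width=11, slack=6)

Answer: 3 3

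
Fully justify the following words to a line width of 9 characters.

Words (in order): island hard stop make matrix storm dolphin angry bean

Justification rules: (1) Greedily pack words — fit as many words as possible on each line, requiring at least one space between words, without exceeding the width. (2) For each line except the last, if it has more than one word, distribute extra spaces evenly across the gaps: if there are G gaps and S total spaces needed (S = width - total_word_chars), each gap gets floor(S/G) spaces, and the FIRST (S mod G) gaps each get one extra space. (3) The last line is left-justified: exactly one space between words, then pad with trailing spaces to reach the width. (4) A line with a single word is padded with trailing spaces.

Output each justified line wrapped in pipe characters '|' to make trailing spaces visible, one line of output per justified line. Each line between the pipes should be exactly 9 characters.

Answer: |island   |
|hard stop|
|make     |
|matrix   |
|storm    |
|dolphin  |
|angry    |
|bean     |

Derivation:
Line 1: ['island'] (min_width=6, slack=3)
Line 2: ['hard', 'stop'] (min_width=9, slack=0)
Line 3: ['make'] (min_width=4, slack=5)
Line 4: ['matrix'] (min_width=6, slack=3)
Line 5: ['storm'] (min_width=5, slack=4)
Line 6: ['dolphin'] (min_width=7, slack=2)
Line 7: ['angry'] (min_width=5, slack=4)
Line 8: ['bean'] (min_width=4, slack=5)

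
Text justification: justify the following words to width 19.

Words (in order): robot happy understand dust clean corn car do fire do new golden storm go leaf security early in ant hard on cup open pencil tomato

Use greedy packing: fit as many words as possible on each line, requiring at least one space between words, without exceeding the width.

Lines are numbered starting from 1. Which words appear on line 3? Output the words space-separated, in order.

Answer: clean corn car do

Derivation:
Line 1: ['robot', 'happy'] (min_width=11, slack=8)
Line 2: ['understand', 'dust'] (min_width=15, slack=4)
Line 3: ['clean', 'corn', 'car', 'do'] (min_width=17, slack=2)
Line 4: ['fire', 'do', 'new', 'golden'] (min_width=18, slack=1)
Line 5: ['storm', 'go', 'leaf'] (min_width=13, slack=6)
Line 6: ['security', 'early', 'in'] (min_width=17, slack=2)
Line 7: ['ant', 'hard', 'on', 'cup'] (min_width=15, slack=4)
Line 8: ['open', 'pencil', 'tomato'] (min_width=18, slack=1)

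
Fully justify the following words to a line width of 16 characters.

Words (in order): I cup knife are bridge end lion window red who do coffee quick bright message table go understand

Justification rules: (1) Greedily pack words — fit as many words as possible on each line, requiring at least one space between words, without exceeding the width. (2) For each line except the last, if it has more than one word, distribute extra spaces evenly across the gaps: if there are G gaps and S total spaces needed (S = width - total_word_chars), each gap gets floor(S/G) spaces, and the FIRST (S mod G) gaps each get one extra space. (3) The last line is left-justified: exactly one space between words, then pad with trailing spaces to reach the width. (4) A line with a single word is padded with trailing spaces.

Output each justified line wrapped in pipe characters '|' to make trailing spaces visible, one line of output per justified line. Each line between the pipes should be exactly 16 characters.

Line 1: ['I', 'cup', 'knife', 'are'] (min_width=15, slack=1)
Line 2: ['bridge', 'end', 'lion'] (min_width=15, slack=1)
Line 3: ['window', 'red', 'who'] (min_width=14, slack=2)
Line 4: ['do', 'coffee', 'quick'] (min_width=15, slack=1)
Line 5: ['bright', 'message'] (min_width=14, slack=2)
Line 6: ['table', 'go'] (min_width=8, slack=8)
Line 7: ['understand'] (min_width=10, slack=6)

Answer: |I  cup knife are|
|bridge  end lion|
|window  red  who|
|do  coffee quick|
|bright   message|
|table         go|
|understand      |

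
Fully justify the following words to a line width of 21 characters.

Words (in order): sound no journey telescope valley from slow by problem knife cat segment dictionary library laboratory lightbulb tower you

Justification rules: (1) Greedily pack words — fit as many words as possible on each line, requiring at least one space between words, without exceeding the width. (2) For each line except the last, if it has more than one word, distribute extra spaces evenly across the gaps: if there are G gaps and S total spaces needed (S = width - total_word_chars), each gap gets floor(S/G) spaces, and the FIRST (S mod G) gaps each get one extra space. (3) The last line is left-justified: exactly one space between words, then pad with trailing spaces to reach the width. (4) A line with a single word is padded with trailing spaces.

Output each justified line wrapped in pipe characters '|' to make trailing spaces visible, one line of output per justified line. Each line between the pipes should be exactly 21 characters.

Line 1: ['sound', 'no', 'journey'] (min_width=16, slack=5)
Line 2: ['telescope', 'valley', 'from'] (min_width=21, slack=0)
Line 3: ['slow', 'by', 'problem', 'knife'] (min_width=21, slack=0)
Line 4: ['cat', 'segment'] (min_width=11, slack=10)
Line 5: ['dictionary', 'library'] (min_width=18, slack=3)
Line 6: ['laboratory', 'lightbulb'] (min_width=20, slack=1)
Line 7: ['tower', 'you'] (min_width=9, slack=12)

Answer: |sound    no   journey|
|telescope valley from|
|slow by problem knife|
|cat           segment|
|dictionary    library|
|laboratory  lightbulb|
|tower you            |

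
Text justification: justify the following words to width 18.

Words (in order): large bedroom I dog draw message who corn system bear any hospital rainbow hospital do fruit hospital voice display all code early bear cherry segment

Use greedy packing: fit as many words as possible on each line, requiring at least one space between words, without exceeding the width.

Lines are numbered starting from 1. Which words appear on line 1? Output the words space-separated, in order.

Answer: large bedroom I

Derivation:
Line 1: ['large', 'bedroom', 'I'] (min_width=15, slack=3)
Line 2: ['dog', 'draw', 'message'] (min_width=16, slack=2)
Line 3: ['who', 'corn', 'system'] (min_width=15, slack=3)
Line 4: ['bear', 'any', 'hospital'] (min_width=17, slack=1)
Line 5: ['rainbow', 'hospital'] (min_width=16, slack=2)
Line 6: ['do', 'fruit', 'hospital'] (min_width=17, slack=1)
Line 7: ['voice', 'display', 'all'] (min_width=17, slack=1)
Line 8: ['code', 'early', 'bear'] (min_width=15, slack=3)
Line 9: ['cherry', 'segment'] (min_width=14, slack=4)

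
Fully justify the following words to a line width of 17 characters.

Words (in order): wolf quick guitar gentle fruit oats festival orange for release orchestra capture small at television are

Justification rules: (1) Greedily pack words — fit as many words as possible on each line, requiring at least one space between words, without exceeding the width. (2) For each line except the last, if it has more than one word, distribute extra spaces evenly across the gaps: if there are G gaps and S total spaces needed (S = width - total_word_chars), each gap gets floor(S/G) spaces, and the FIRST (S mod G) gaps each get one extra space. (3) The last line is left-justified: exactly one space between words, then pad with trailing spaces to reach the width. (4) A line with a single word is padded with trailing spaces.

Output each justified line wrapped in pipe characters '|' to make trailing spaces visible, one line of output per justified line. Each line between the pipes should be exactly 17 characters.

Answer: |wolf quick guitar|
|gentle fruit oats|
|festival   orange|
|for       release|
|orchestra capture|
|small          at|
|television are   |

Derivation:
Line 1: ['wolf', 'quick', 'guitar'] (min_width=17, slack=0)
Line 2: ['gentle', 'fruit', 'oats'] (min_width=17, slack=0)
Line 3: ['festival', 'orange'] (min_width=15, slack=2)
Line 4: ['for', 'release'] (min_width=11, slack=6)
Line 5: ['orchestra', 'capture'] (min_width=17, slack=0)
Line 6: ['small', 'at'] (min_width=8, slack=9)
Line 7: ['television', 'are'] (min_width=14, slack=3)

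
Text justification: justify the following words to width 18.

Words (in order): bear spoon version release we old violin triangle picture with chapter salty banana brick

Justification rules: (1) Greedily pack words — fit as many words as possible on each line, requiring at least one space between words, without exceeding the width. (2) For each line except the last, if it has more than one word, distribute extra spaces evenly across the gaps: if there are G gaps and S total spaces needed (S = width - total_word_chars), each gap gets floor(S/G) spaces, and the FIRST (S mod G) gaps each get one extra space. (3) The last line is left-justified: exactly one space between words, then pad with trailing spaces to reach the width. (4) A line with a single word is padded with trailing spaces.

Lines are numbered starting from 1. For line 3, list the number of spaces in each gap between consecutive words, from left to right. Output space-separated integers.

Line 1: ['bear', 'spoon', 'version'] (min_width=18, slack=0)
Line 2: ['release', 'we', 'old'] (min_width=14, slack=4)
Line 3: ['violin', 'triangle'] (min_width=15, slack=3)
Line 4: ['picture', 'with'] (min_width=12, slack=6)
Line 5: ['chapter', 'salty'] (min_width=13, slack=5)
Line 6: ['banana', 'brick'] (min_width=12, slack=6)

Answer: 4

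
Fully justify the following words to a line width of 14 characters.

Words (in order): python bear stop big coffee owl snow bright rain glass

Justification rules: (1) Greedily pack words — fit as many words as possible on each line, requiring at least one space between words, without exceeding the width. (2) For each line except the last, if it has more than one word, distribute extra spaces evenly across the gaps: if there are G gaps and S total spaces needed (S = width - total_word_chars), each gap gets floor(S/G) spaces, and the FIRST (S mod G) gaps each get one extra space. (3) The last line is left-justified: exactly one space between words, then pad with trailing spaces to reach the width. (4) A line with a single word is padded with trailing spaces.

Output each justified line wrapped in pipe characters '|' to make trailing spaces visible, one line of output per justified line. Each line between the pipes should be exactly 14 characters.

Line 1: ['python', 'bear'] (min_width=11, slack=3)
Line 2: ['stop', 'big'] (min_width=8, slack=6)
Line 3: ['coffee', 'owl'] (min_width=10, slack=4)
Line 4: ['snow', 'bright'] (min_width=11, slack=3)
Line 5: ['rain', 'glass'] (min_width=10, slack=4)

Answer: |python    bear|
|stop       big|
|coffee     owl|
|snow    bright|
|rain glass    |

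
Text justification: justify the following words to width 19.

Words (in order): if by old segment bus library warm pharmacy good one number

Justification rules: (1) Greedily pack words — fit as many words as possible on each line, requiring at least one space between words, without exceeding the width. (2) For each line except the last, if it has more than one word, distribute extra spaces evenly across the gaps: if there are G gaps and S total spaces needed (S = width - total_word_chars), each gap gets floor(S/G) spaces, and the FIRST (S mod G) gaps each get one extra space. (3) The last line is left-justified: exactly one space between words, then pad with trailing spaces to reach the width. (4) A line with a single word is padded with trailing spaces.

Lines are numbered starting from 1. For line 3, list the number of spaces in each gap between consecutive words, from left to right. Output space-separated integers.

Line 1: ['if', 'by', 'old', 'segment'] (min_width=17, slack=2)
Line 2: ['bus', 'library', 'warm'] (min_width=16, slack=3)
Line 3: ['pharmacy', 'good', 'one'] (min_width=17, slack=2)
Line 4: ['number'] (min_width=6, slack=13)

Answer: 2 2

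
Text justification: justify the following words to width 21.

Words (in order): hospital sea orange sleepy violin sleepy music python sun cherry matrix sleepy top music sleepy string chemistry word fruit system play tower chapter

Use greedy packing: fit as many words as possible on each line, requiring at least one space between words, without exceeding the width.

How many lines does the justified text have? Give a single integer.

Answer: 8

Derivation:
Line 1: ['hospital', 'sea', 'orange'] (min_width=19, slack=2)
Line 2: ['sleepy', 'violin', 'sleepy'] (min_width=20, slack=1)
Line 3: ['music', 'python', 'sun'] (min_width=16, slack=5)
Line 4: ['cherry', 'matrix', 'sleepy'] (min_width=20, slack=1)
Line 5: ['top', 'music', 'sleepy'] (min_width=16, slack=5)
Line 6: ['string', 'chemistry', 'word'] (min_width=21, slack=0)
Line 7: ['fruit', 'system', 'play'] (min_width=17, slack=4)
Line 8: ['tower', 'chapter'] (min_width=13, slack=8)
Total lines: 8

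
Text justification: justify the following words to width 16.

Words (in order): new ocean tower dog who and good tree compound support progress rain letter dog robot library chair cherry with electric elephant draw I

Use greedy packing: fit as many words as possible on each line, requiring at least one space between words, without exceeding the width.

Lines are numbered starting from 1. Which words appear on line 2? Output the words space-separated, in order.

Answer: dog who and good

Derivation:
Line 1: ['new', 'ocean', 'tower'] (min_width=15, slack=1)
Line 2: ['dog', 'who', 'and', 'good'] (min_width=16, slack=0)
Line 3: ['tree', 'compound'] (min_width=13, slack=3)
Line 4: ['support', 'progress'] (min_width=16, slack=0)
Line 5: ['rain', 'letter', 'dog'] (min_width=15, slack=1)
Line 6: ['robot', 'library'] (min_width=13, slack=3)
Line 7: ['chair', 'cherry'] (min_width=12, slack=4)
Line 8: ['with', 'electric'] (min_width=13, slack=3)
Line 9: ['elephant', 'draw', 'I'] (min_width=15, slack=1)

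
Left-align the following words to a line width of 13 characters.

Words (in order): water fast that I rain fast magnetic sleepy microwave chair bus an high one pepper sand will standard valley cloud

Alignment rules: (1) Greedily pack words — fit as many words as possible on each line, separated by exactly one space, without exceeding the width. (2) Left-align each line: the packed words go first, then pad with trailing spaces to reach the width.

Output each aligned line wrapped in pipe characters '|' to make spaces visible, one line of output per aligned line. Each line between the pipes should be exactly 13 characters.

Answer: |water fast   |
|that I rain  |
|fast magnetic|
|sleepy       |
|microwave    |
|chair bus an |
|high one     |
|pepper sand  |
|will standard|
|valley cloud |

Derivation:
Line 1: ['water', 'fast'] (min_width=10, slack=3)
Line 2: ['that', 'I', 'rain'] (min_width=11, slack=2)
Line 3: ['fast', 'magnetic'] (min_width=13, slack=0)
Line 4: ['sleepy'] (min_width=6, slack=7)
Line 5: ['microwave'] (min_width=9, slack=4)
Line 6: ['chair', 'bus', 'an'] (min_width=12, slack=1)
Line 7: ['high', 'one'] (min_width=8, slack=5)
Line 8: ['pepper', 'sand'] (min_width=11, slack=2)
Line 9: ['will', 'standard'] (min_width=13, slack=0)
Line 10: ['valley', 'cloud'] (min_width=12, slack=1)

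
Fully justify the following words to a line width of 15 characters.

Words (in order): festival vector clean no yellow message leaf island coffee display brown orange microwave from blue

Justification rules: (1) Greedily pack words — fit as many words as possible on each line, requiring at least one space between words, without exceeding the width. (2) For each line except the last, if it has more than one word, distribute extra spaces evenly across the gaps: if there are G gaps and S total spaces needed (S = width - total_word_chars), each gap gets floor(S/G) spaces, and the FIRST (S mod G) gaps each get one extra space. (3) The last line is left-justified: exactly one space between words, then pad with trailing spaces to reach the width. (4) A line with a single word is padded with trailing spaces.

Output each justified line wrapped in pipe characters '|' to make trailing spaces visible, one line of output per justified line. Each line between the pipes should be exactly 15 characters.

Answer: |festival vector|
|clean no yellow|
|message    leaf|
|island   coffee|
|display   brown|
|orange         |
|microwave  from|
|blue           |

Derivation:
Line 1: ['festival', 'vector'] (min_width=15, slack=0)
Line 2: ['clean', 'no', 'yellow'] (min_width=15, slack=0)
Line 3: ['message', 'leaf'] (min_width=12, slack=3)
Line 4: ['island', 'coffee'] (min_width=13, slack=2)
Line 5: ['display', 'brown'] (min_width=13, slack=2)
Line 6: ['orange'] (min_width=6, slack=9)
Line 7: ['microwave', 'from'] (min_width=14, slack=1)
Line 8: ['blue'] (min_width=4, slack=11)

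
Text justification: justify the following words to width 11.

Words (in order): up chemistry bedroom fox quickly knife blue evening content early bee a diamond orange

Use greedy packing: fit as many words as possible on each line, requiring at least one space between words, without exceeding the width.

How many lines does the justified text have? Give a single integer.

Line 1: ['up'] (min_width=2, slack=9)
Line 2: ['chemistry'] (min_width=9, slack=2)
Line 3: ['bedroom', 'fox'] (min_width=11, slack=0)
Line 4: ['quickly'] (min_width=7, slack=4)
Line 5: ['knife', 'blue'] (min_width=10, slack=1)
Line 6: ['evening'] (min_width=7, slack=4)
Line 7: ['content'] (min_width=7, slack=4)
Line 8: ['early', 'bee', 'a'] (min_width=11, slack=0)
Line 9: ['diamond'] (min_width=7, slack=4)
Line 10: ['orange'] (min_width=6, slack=5)
Total lines: 10

Answer: 10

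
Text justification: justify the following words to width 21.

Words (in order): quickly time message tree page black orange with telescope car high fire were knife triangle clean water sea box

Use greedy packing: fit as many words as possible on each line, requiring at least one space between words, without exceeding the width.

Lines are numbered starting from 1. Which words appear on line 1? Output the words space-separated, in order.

Line 1: ['quickly', 'time', 'message'] (min_width=20, slack=1)
Line 2: ['tree', 'page', 'black'] (min_width=15, slack=6)
Line 3: ['orange', 'with', 'telescope'] (min_width=21, slack=0)
Line 4: ['car', 'high', 'fire', 'were'] (min_width=18, slack=3)
Line 5: ['knife', 'triangle', 'clean'] (min_width=20, slack=1)
Line 6: ['water', 'sea', 'box'] (min_width=13, slack=8)

Answer: quickly time message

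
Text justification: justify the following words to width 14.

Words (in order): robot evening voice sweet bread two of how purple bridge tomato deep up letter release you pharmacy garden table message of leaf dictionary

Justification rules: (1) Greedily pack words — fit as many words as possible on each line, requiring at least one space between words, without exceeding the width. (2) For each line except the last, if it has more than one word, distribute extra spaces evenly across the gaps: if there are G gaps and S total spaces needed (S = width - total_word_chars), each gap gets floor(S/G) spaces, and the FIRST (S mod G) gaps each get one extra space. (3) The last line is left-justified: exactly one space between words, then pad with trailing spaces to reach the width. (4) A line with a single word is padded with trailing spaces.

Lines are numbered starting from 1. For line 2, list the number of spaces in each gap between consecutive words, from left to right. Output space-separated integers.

Answer: 4

Derivation:
Line 1: ['robot', 'evening'] (min_width=13, slack=1)
Line 2: ['voice', 'sweet'] (min_width=11, slack=3)
Line 3: ['bread', 'two', 'of'] (min_width=12, slack=2)
Line 4: ['how', 'purple'] (min_width=10, slack=4)
Line 5: ['bridge', 'tomato'] (min_width=13, slack=1)
Line 6: ['deep', 'up', 'letter'] (min_width=14, slack=0)
Line 7: ['release', 'you'] (min_width=11, slack=3)
Line 8: ['pharmacy'] (min_width=8, slack=6)
Line 9: ['garden', 'table'] (min_width=12, slack=2)
Line 10: ['message', 'of'] (min_width=10, slack=4)
Line 11: ['leaf'] (min_width=4, slack=10)
Line 12: ['dictionary'] (min_width=10, slack=4)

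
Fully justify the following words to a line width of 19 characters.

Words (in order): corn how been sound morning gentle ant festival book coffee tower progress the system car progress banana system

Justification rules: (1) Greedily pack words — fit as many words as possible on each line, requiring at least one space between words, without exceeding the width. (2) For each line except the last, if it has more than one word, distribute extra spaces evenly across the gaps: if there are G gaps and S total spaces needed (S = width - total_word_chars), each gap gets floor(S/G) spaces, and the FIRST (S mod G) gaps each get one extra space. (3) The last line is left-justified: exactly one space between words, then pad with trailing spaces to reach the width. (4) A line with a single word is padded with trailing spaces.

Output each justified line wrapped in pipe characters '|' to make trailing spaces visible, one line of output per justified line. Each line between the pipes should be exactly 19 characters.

Answer: |corn how been sound|
|morning  gentle ant|
|festival       book|
|coffee        tower|
|progress the system|
|car progress banana|
|system             |

Derivation:
Line 1: ['corn', 'how', 'been', 'sound'] (min_width=19, slack=0)
Line 2: ['morning', 'gentle', 'ant'] (min_width=18, slack=1)
Line 3: ['festival', 'book'] (min_width=13, slack=6)
Line 4: ['coffee', 'tower'] (min_width=12, slack=7)
Line 5: ['progress', 'the', 'system'] (min_width=19, slack=0)
Line 6: ['car', 'progress', 'banana'] (min_width=19, slack=0)
Line 7: ['system'] (min_width=6, slack=13)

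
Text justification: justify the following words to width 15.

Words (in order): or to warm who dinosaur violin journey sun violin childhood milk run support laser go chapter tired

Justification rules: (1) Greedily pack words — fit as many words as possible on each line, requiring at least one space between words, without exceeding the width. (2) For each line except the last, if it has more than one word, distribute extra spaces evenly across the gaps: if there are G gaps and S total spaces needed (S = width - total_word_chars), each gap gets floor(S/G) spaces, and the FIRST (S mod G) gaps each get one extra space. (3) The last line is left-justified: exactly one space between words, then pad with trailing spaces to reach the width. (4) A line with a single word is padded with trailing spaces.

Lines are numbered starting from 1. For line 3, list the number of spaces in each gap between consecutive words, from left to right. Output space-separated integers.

Line 1: ['or', 'to', 'warm', 'who'] (min_width=14, slack=1)
Line 2: ['dinosaur', 'violin'] (min_width=15, slack=0)
Line 3: ['journey', 'sun'] (min_width=11, slack=4)
Line 4: ['violin'] (min_width=6, slack=9)
Line 5: ['childhood', 'milk'] (min_width=14, slack=1)
Line 6: ['run', 'support'] (min_width=11, slack=4)
Line 7: ['laser', 'go'] (min_width=8, slack=7)
Line 8: ['chapter', 'tired'] (min_width=13, slack=2)

Answer: 5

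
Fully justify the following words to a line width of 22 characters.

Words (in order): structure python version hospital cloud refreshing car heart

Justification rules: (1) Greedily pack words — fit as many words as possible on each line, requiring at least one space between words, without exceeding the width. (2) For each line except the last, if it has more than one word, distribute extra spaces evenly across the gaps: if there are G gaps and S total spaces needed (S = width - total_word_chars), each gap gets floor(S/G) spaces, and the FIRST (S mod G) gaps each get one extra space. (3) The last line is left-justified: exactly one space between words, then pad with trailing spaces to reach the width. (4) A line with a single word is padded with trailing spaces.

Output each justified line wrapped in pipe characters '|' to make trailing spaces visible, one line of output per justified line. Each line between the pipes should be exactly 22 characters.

Answer: |structure       python|
|version hospital cloud|
|refreshing car heart  |

Derivation:
Line 1: ['structure', 'python'] (min_width=16, slack=6)
Line 2: ['version', 'hospital', 'cloud'] (min_width=22, slack=0)
Line 3: ['refreshing', 'car', 'heart'] (min_width=20, slack=2)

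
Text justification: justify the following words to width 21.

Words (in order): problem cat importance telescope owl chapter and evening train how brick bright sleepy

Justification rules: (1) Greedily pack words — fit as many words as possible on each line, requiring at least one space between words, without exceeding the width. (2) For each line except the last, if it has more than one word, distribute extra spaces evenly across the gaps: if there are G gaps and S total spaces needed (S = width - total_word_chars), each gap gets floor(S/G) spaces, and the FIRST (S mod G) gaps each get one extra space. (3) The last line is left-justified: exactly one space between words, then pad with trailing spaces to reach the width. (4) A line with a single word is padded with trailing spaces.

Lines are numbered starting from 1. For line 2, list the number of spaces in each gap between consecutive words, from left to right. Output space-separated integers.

Answer: 2

Derivation:
Line 1: ['problem', 'cat'] (min_width=11, slack=10)
Line 2: ['importance', 'telescope'] (min_width=20, slack=1)
Line 3: ['owl', 'chapter', 'and'] (min_width=15, slack=6)
Line 4: ['evening', 'train', 'how'] (min_width=17, slack=4)
Line 5: ['brick', 'bright', 'sleepy'] (min_width=19, slack=2)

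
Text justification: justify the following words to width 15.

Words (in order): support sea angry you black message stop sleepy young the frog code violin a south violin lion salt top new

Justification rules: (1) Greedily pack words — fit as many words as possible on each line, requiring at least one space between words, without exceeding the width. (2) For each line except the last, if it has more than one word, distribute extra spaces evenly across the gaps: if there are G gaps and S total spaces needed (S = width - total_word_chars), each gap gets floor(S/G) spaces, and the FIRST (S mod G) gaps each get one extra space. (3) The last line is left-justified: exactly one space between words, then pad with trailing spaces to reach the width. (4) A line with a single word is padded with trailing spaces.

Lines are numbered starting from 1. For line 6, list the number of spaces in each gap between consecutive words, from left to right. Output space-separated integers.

Answer: 2 1

Derivation:
Line 1: ['support', 'sea'] (min_width=11, slack=4)
Line 2: ['angry', 'you', 'black'] (min_width=15, slack=0)
Line 3: ['message', 'stop'] (min_width=12, slack=3)
Line 4: ['sleepy', 'young'] (min_width=12, slack=3)
Line 5: ['the', 'frog', 'code'] (min_width=13, slack=2)
Line 6: ['violin', 'a', 'south'] (min_width=14, slack=1)
Line 7: ['violin', 'lion'] (min_width=11, slack=4)
Line 8: ['salt', 'top', 'new'] (min_width=12, slack=3)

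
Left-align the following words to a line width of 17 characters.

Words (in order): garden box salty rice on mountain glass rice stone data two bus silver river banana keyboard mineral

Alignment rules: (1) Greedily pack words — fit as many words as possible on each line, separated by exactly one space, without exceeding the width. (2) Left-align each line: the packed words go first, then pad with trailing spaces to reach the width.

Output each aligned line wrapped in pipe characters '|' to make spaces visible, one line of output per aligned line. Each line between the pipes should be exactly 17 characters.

Line 1: ['garden', 'box', 'salty'] (min_width=16, slack=1)
Line 2: ['rice', 'on', 'mountain'] (min_width=16, slack=1)
Line 3: ['glass', 'rice', 'stone'] (min_width=16, slack=1)
Line 4: ['data', 'two', 'bus'] (min_width=12, slack=5)
Line 5: ['silver', 'river'] (min_width=12, slack=5)
Line 6: ['banana', 'keyboard'] (min_width=15, slack=2)
Line 7: ['mineral'] (min_width=7, slack=10)

Answer: |garden box salty |
|rice on mountain |
|glass rice stone |
|data two bus     |
|silver river     |
|banana keyboard  |
|mineral          |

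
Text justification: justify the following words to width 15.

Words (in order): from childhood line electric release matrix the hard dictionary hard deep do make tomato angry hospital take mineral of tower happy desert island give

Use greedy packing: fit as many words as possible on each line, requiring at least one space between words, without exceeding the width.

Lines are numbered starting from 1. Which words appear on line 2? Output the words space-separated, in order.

Answer: line electric

Derivation:
Line 1: ['from', 'childhood'] (min_width=14, slack=1)
Line 2: ['line', 'electric'] (min_width=13, slack=2)
Line 3: ['release', 'matrix'] (min_width=14, slack=1)
Line 4: ['the', 'hard'] (min_width=8, slack=7)
Line 5: ['dictionary', 'hard'] (min_width=15, slack=0)
Line 6: ['deep', 'do', 'make'] (min_width=12, slack=3)
Line 7: ['tomato', 'angry'] (min_width=12, slack=3)
Line 8: ['hospital', 'take'] (min_width=13, slack=2)
Line 9: ['mineral', 'of'] (min_width=10, slack=5)
Line 10: ['tower', 'happy'] (min_width=11, slack=4)
Line 11: ['desert', 'island'] (min_width=13, slack=2)
Line 12: ['give'] (min_width=4, slack=11)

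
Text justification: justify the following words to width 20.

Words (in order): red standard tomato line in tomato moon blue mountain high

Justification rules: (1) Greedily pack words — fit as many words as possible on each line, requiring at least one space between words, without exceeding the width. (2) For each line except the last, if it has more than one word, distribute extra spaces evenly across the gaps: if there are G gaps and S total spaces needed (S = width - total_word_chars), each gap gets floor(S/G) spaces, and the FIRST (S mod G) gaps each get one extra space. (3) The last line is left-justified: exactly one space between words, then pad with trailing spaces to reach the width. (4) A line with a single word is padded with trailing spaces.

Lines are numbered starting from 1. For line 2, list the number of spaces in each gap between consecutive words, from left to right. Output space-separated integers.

Line 1: ['red', 'standard', 'tomato'] (min_width=19, slack=1)
Line 2: ['line', 'in', 'tomato', 'moon'] (min_width=19, slack=1)
Line 3: ['blue', 'mountain', 'high'] (min_width=18, slack=2)

Answer: 2 1 1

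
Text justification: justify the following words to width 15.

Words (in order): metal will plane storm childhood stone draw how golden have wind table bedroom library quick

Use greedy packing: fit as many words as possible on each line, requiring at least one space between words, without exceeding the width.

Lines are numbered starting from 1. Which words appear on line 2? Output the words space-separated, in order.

Line 1: ['metal', 'will'] (min_width=10, slack=5)
Line 2: ['plane', 'storm'] (min_width=11, slack=4)
Line 3: ['childhood', 'stone'] (min_width=15, slack=0)
Line 4: ['draw', 'how', 'golden'] (min_width=15, slack=0)
Line 5: ['have', 'wind', 'table'] (min_width=15, slack=0)
Line 6: ['bedroom', 'library'] (min_width=15, slack=0)
Line 7: ['quick'] (min_width=5, slack=10)

Answer: plane storm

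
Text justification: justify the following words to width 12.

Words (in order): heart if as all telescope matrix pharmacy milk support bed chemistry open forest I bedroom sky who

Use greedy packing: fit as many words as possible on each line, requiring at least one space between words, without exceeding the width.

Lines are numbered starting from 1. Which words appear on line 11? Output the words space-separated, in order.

Answer: sky who

Derivation:
Line 1: ['heart', 'if', 'as'] (min_width=11, slack=1)
Line 2: ['all'] (min_width=3, slack=9)
Line 3: ['telescope'] (min_width=9, slack=3)
Line 4: ['matrix'] (min_width=6, slack=6)
Line 5: ['pharmacy'] (min_width=8, slack=4)
Line 6: ['milk', 'support'] (min_width=12, slack=0)
Line 7: ['bed'] (min_width=3, slack=9)
Line 8: ['chemistry'] (min_width=9, slack=3)
Line 9: ['open', 'forest'] (min_width=11, slack=1)
Line 10: ['I', 'bedroom'] (min_width=9, slack=3)
Line 11: ['sky', 'who'] (min_width=7, slack=5)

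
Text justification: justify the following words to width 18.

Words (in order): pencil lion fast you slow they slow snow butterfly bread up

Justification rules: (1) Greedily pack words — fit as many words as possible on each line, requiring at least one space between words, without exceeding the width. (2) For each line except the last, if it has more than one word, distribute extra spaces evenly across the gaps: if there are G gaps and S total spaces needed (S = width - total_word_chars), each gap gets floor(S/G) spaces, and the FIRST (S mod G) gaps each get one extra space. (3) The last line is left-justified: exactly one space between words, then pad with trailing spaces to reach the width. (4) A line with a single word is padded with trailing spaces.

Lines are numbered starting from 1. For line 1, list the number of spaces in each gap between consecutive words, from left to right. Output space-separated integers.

Line 1: ['pencil', 'lion', 'fast'] (min_width=16, slack=2)
Line 2: ['you', 'slow', 'they', 'slow'] (min_width=18, slack=0)
Line 3: ['snow', 'butterfly'] (min_width=14, slack=4)
Line 4: ['bread', 'up'] (min_width=8, slack=10)

Answer: 2 2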